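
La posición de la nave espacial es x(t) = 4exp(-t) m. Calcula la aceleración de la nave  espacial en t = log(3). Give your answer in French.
Nous devons dériver notre équation de la position x(t) = 4·exp(-t) 2 fois. En prenant d/dt de x(t), nous trouvons v(t) = -4·exp(-t). En dérivant la vitesse, nous obtenons l'accélération: a(t) = 4·exp(-t). En utilisant a(t) = 4·exp(-t) et en substituant t = log(3), nous trouvons a = 4/3.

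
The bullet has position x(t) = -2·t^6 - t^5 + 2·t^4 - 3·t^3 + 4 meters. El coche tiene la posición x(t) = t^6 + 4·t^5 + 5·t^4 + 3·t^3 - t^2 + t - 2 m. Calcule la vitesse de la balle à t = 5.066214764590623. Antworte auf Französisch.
Pour résoudre ceci, nous devons prendre 1 dérivée de notre équation de la position x(t) = -2·t^6 - t^5 + 2·t^4 - 3·t^3 + 4. En prenant d/dt de x(t), nous trouvons v(t) = -12·t^5 - 5·t^4 + 8·t^3 - 9·t^2. En utilisant v(t) = -12·t^5 - 5·t^4 + 8·t^3 - 9·t^2 et en substituant t = 5.066214764590623, nous trouvons v = -42534.2921298655.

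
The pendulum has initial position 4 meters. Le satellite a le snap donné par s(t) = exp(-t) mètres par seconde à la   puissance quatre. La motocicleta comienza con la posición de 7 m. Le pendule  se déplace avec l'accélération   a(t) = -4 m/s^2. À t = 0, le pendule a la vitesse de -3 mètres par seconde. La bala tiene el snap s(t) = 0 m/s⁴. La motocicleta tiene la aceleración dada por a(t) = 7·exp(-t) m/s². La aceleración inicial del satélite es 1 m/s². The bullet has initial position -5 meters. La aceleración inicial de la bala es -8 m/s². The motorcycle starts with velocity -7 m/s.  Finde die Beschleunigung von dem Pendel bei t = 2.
Wir haben die Beschleunigung a(t) = -4. Durch Einsetzen von t = 2: a(2) = -4.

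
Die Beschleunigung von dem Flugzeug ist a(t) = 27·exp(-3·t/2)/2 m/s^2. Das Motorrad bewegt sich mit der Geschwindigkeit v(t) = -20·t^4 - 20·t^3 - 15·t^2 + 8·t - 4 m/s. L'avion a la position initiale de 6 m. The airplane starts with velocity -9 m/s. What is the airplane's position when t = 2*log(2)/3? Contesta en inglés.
To solve this, we need to take 2 antiderivatives of our acceleration equation a(t) = 27·exp(-3·t/2)/2. Integrating acceleration and using the initial condition v(0) = -9, we get v(t) = -9·exp(-3·t/2). The antiderivative of velocity is position. Using x(0) = 6, we get x(t) = 6·exp(-3·t/2). From the given position equation x(t) = 6·exp(-3·t/2), we substitute t = 2*log(2)/3 to get x = 3.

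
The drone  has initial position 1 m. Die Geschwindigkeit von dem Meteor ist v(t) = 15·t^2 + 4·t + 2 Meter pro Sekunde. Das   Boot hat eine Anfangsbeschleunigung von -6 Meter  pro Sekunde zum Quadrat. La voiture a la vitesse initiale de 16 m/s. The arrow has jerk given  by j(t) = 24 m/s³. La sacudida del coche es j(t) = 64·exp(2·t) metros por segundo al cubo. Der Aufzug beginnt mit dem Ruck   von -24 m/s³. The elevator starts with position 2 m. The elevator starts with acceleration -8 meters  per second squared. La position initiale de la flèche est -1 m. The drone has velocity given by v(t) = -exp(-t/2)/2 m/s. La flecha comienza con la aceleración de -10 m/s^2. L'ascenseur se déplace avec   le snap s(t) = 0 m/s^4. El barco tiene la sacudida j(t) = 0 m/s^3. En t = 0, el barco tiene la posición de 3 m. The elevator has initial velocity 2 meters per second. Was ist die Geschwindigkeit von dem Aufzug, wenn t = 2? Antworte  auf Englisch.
We need to integrate our snap equation s(t) = 0 3 times. Taking ∫s(t)dt and applying j(0) = -24, we find j(t) = -24. The integral of jerk, with a(0) = -8, gives acceleration: a(t) = -24·t - 8. The integral of acceleration, with v(0) = 2, gives velocity: v(t) = -12·t^2 - 8·t + 2. From the given velocity equation v(t) = -12·t^2 - 8·t + 2, we substitute t = 2 to get v = -62.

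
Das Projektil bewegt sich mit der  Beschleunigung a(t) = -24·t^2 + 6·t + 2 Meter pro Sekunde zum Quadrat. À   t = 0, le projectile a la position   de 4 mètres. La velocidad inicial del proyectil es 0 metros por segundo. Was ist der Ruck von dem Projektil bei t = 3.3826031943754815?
Um dies zu lösen, müssen wir 1 Ableitung unserer Gleichung für die Beschleunigung a(t) = -24·t^2 + 6·t + 2 nehmen. Mit d/dt von a(t) finden wir j(t) = 6 - 48·t. Mit j(t) = 6 - 48·t und Einsetzen von t = 3.3826031943754815, finden wir j = -156.364953330023.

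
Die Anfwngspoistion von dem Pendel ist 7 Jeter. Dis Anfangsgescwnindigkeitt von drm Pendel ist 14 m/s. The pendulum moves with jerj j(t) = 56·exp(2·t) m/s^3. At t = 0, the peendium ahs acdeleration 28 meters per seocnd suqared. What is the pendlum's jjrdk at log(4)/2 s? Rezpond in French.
De l'équation du jerk j(t) = 56·exp(2·t), nous substituons t = log(4)/2 pour obtenir j = 224.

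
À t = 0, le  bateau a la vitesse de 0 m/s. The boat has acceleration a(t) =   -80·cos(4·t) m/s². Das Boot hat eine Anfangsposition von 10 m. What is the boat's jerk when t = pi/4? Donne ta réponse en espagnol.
Debemos derivar nuestra ecuación de la aceleración a(t) = -80·cos(4·t) 1 vez. La derivada de la aceleración da la sacudida: j(t) = 320·sin(4·t). De la ecuación de la sacudida j(t) = 320·sin(4·t), sustituimos t = pi/4 para obtener j = 0.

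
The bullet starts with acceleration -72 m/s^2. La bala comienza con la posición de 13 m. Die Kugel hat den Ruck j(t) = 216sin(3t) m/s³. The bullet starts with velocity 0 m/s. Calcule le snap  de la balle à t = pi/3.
Pour résoudre ceci, nous devons prendre 1 dérivée de notre équation du jerk j(t) = 216·sin(3·t). En dérivant le jerk, nous obtenons le snap: s(t) = 648·cos(3·t). En utilisant s(t) = 648·cos(3·t) et en substituant t = pi/3, nous trouvons s = -648.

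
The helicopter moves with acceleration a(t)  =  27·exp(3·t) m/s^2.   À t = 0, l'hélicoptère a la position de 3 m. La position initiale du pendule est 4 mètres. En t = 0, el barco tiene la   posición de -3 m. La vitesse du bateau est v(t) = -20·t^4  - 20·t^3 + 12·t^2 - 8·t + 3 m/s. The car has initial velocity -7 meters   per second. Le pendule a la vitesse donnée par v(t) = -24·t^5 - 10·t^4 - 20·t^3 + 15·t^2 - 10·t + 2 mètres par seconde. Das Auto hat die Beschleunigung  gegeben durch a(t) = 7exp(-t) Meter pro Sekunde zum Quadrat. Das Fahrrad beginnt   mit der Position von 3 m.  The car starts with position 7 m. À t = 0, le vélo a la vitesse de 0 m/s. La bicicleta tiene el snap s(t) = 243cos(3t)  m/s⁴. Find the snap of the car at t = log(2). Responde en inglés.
To solve this, we need to take 2 derivatives of our acceleration equation a(t) = 7·exp(-t). Differentiating acceleration, we get jerk: j(t) = -7·exp(-t). The derivative of jerk gives snap: s(t) = 7·exp(-t). We have snap s(t) = 7·exp(-t). Substituting t = log(2): s(log(2)) = 7/2.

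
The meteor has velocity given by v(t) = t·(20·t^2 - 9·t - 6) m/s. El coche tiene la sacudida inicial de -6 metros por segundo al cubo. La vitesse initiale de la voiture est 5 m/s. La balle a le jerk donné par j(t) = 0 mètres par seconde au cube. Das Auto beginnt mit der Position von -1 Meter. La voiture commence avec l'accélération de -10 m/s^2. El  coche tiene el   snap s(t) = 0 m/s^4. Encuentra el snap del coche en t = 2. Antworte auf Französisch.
Nous avons le snap s(t) = 0. En substituant t = 2: s(2) = 0.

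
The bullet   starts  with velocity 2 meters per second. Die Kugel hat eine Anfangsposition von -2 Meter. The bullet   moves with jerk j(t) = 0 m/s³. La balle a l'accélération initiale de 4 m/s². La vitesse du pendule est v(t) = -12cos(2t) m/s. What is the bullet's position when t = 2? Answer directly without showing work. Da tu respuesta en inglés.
x(2) = 10.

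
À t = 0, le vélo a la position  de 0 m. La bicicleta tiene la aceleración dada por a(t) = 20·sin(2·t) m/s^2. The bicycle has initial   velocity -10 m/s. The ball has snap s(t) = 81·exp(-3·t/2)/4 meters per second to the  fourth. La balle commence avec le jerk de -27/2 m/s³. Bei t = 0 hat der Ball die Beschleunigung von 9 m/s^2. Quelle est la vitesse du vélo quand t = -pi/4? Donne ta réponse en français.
Pour résoudre ceci, nous devons prendre 1 intégrale de notre équation de l'accélération a(t) = 20·sin(2·t). En intégrant l'accélération et en utilisant la condition initiale v(0) = -10, nous obtenons v(t) = -10·cos(2·t). En utilisant v(t) = -10·cos(2·t) et en substituant t = -pi/4, nous trouvons v = 0.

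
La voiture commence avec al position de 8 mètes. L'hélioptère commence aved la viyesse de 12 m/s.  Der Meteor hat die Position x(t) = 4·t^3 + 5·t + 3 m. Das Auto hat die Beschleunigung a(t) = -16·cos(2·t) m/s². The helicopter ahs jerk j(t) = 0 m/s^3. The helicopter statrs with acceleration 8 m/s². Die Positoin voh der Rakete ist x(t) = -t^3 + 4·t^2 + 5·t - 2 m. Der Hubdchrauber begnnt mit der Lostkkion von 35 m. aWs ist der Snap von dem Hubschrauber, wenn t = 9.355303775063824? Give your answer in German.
Wir müssen unsere Gleichung für den Ruck j(t) = 0 1-mal ableiten. Mit d/dt von j(t) finden wir s(t) = 0. Mit s(t) = 0 und Einsetzen von t = 9.355303775063824, finden wir s = 0.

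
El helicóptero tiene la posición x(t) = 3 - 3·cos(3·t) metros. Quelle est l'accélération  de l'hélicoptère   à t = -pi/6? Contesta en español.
Para resolver esto, necesitamos tomar 2 derivadas de nuestra ecuación de la posición x(t) = 3 - 3·cos(3·t). Tomando d/dt de x(t), encontramos v(t) = 9·sin(3·t). Derivando la velocidad, obtenemos la aceleración: a(t) = 27·cos(3·t). Tenemos la aceleración a(t) = 27·cos(3·t). Sustituyendo t = -pi/6: a(-pi/6) = 0.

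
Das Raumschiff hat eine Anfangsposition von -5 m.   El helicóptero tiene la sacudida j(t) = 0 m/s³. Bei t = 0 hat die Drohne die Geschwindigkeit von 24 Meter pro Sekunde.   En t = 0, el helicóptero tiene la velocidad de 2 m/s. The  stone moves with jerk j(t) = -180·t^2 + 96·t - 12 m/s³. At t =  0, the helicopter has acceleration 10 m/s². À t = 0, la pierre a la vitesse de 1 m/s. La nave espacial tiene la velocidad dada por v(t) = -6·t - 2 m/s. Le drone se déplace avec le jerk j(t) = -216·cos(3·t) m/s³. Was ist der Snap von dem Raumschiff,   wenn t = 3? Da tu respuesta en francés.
Nous devons dériver notre équation de la vitesse v(t) = -6·t - 2 3 fois. En prenant d/dt de v(t), nous trouvons a(t) = -6. En dérivant l'accélération, nous obtenons le jerk: j(t) = 0. En prenant d/dt de j(t), nous trouvons s(t) = 0. De l'équation du snap s(t) = 0, nous substituons t = 3 pour obtenir s = 0.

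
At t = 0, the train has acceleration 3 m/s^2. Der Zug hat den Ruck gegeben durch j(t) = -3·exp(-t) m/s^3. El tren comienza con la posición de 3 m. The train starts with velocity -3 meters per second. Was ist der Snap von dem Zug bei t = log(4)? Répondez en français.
En partant du jerk j(t) = -3·exp(-t), nous prenons 1 dérivée. En dérivant le jerk, nous obtenons le snap: s(t) = 3·exp(-t). Nous avons le snap s(t) = 3·exp(-t). En substituant t = log(4): s(log(4)) = 3/4.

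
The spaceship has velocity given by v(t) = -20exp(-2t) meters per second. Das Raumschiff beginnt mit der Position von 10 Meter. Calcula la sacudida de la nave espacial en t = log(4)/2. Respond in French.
Pour résoudre ceci, nous devons prendre 2 dérivées de notre équation de la vitesse v(t) = -20·exp(-2·t). En prenant d/dt de v(t), nous trouvons a(t) = 40·exp(-2·t). La dérivée de l'accélération donne le jerk: j(t) = -80·exp(-2·t). De l'équation du jerk j(t) = -80·exp(-2·t), nous substituons t = log(4)/2 pour obtenir j = -20.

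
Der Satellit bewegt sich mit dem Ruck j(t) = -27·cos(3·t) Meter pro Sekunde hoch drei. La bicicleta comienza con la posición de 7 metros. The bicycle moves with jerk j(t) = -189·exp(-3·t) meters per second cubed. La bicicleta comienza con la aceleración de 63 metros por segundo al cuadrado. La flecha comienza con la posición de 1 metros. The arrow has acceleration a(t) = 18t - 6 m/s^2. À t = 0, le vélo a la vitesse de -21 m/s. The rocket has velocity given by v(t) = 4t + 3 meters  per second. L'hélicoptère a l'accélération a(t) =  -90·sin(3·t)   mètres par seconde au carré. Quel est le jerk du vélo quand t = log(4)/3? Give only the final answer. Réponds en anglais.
The answer is -189/4.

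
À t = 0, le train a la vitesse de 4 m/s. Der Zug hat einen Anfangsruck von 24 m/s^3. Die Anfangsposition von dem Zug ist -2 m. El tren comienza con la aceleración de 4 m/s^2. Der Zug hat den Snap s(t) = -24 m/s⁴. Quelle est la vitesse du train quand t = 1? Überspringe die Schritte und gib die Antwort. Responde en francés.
La vitesse à t = 1 est v = 16.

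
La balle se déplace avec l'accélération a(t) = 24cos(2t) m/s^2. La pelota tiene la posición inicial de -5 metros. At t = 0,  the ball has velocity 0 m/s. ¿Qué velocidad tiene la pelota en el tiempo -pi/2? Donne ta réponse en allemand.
Wir müssen unsere Gleichung für die Beschleunigung a(t) = 24·cos(2·t) 1-mal integrieren. Mit ∫a(t)dt und Anwendung von v(0) = 0, finden wir v(t) = 12·sin(2·t). Wir haben die Geschwindigkeit v(t) = 12·sin(2·t). Durch Einsetzen von t = -pi/2: v(-pi/2) = 0.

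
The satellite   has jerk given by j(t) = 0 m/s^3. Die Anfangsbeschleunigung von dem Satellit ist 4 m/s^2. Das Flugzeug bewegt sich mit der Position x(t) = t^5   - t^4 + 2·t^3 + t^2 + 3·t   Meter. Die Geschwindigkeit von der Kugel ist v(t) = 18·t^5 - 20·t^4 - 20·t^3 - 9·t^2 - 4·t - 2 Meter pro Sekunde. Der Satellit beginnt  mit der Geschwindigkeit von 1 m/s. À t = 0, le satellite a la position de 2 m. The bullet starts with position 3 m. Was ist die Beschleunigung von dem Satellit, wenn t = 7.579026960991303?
Um dies zu lösen, müssen wir 1 Integral unserer Gleichung für den Ruck j(t) = 0 finden. Durch Integration von dem Ruck und Verwendung der Anfangsbedingung a(0) = 4, erhalten wir a(t) = 4. Aus der Gleichung für die Beschleunigung a(t) = 4, setzen wir t = 7.579026960991303 ein und erhalten a = 4.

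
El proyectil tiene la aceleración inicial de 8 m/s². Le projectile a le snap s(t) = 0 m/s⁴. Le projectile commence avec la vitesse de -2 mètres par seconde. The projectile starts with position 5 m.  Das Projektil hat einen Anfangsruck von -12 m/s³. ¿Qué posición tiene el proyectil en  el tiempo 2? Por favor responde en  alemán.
Wir müssen das Integral unserer Gleichung für den Snap s(t) = 0 4-mal finden. Die Stammfunktion von dem Snap, mit j(0) = -12, ergibt den Ruck: j(t) = -12. Die Stammfunktion von dem Ruck ist die Beschleunigung. Mit a(0) = 8 erhalten wir a(t) = 8 - 12·t. Die Stammfunktion von der Beschleunigung, mit v(0) = -2, ergibt die Geschwindigkeit: v(t) = -6·t^2 + 8·t - 2. Durch Integration von der Geschwindigkeit und Verwendung der Anfangsbedingung x(0) = 5, erhalten wir x(t) = -2·t^3 + 4·t^2 - 2·t + 5. Mit x(t) = -2·t^3 + 4·t^2 - 2·t + 5 und Einsetzen von t = 2, finden wir x = 1.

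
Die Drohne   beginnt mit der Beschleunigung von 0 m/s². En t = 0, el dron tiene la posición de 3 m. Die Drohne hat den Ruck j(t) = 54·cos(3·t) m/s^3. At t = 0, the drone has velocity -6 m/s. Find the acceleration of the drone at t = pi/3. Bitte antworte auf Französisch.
Nous devons trouver la primitive de notre équation du jerk j(t) = 54·cos(3·t) 1 fois. La primitive du jerk, avec a(0) = 0, donne l'accélération: a(t) = 18·sin(3·t). En utilisant a(t) = 18·sin(3·t) et en substituant t = pi/3, nous trouvons a = 0.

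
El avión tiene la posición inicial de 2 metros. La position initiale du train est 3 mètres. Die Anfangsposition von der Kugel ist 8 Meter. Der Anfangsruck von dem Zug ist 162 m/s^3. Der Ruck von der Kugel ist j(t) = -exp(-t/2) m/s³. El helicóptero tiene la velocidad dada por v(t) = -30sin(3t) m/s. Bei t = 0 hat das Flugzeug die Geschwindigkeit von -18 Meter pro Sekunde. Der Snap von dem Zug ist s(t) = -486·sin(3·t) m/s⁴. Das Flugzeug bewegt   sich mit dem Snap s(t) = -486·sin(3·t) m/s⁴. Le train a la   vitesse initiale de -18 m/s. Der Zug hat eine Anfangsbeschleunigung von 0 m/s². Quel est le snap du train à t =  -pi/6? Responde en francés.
De l'équation du snap s(t) = -486·sin(3·t), nous substituons t = -pi/6 pour obtenir s = 486.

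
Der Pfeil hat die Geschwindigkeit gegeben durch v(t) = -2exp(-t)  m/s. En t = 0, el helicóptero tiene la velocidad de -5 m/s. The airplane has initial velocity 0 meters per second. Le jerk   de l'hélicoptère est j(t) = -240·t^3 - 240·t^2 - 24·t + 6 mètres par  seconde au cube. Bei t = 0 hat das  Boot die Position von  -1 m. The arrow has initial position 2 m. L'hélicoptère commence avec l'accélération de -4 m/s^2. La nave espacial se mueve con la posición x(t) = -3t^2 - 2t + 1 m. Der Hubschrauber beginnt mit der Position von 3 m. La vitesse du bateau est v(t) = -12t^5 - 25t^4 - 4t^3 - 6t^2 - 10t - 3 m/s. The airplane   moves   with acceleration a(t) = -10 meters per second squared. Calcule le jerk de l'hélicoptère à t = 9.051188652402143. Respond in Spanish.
Tenemos la sacudida j(t) = -240·t^3 - 240·t^2 - 24·t + 6. Sustituyendo t = 9.051188652402143: j(9.051188652402143) = -197835.326174035.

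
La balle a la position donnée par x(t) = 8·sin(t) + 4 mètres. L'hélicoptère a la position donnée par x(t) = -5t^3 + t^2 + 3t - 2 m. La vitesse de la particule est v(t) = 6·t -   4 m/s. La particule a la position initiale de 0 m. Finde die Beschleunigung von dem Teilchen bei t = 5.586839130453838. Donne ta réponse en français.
En partant de la vitesse v(t) = 6·t - 4, nous prenons 1 dérivée. La dérivée de la vitesse donne l'accélération: a(t) = 6. Nous avons l'accélération a(t) = 6. En substituant t = 5.586839130453838: a(5.586839130453838) = 6.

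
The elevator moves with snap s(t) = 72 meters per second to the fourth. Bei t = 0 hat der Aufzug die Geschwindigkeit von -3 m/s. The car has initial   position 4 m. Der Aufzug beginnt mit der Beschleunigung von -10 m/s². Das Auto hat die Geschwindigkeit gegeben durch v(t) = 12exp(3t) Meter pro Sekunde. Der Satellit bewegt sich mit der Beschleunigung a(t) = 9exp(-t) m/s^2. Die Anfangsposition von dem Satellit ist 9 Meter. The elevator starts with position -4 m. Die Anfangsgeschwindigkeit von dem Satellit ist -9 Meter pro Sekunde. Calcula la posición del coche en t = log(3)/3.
Necesitamos integrar nuestra ecuación de la velocidad v(t) = 12·exp(3·t) 1 vez. La antiderivada de la velocidad, con x(0) = 4, da la posición: x(t) = 4·exp(3·t). De la ecuación de la posición x(t) = 4·exp(3·t), sustituimos t = log(3)/3 para obtener x = 12.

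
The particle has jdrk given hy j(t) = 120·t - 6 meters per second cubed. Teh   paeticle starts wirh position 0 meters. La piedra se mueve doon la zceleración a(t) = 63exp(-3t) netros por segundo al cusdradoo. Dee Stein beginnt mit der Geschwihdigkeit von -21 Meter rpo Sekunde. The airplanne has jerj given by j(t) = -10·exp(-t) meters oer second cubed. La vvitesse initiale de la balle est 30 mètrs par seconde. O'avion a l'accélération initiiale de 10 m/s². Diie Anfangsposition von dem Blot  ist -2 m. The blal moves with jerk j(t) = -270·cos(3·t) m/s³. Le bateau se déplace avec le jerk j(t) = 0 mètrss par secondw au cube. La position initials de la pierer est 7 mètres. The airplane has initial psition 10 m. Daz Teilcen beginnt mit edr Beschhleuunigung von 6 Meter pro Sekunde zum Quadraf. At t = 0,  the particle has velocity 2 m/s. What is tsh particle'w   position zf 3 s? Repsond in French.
Nous devons intégrer notre équation du jerk j(t) = 120·t - 6 3 fois. La primitive du jerk est l'accélération. En utilisant a(0) = 6, nous obtenons a(t) = 60·t^2 - 6·t + 6. En prenant ∫a(t)dt et en appliquant v(0) = 2, nous trouvons v(t) = 20·t^3 - 3·t^2 + 6·t + 2. En prenant ∫v(t)dt et en appliquant x(0) = 0, nous trouvons x(t) = 5·t^4 - t^3 + 3·t^2 + 2·t. Nous avons la position x(t) = 5·t^4 - t^3 + 3·t^2 + 2·t. En substituant t = 3: x(3) = 411.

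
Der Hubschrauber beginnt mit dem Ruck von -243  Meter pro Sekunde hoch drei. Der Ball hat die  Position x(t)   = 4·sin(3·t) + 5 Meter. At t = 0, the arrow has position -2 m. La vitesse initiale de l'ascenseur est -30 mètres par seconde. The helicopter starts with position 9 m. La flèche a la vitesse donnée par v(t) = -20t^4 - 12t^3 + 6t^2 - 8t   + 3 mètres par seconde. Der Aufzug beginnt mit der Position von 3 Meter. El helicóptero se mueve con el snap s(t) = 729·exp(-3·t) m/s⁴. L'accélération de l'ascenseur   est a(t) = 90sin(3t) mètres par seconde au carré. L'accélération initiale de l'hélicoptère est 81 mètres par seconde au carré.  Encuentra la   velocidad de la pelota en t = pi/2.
Debemos derivar nuestra ecuación de la posición x(t) = 4·sin(3·t) + 5 1 vez. Derivando la posición, obtenemos la velocidad: v(t) = 12·cos(3·t). Usando v(t) = 12·cos(3·t) y sustituyendo t = pi/2, encontramos v = 0.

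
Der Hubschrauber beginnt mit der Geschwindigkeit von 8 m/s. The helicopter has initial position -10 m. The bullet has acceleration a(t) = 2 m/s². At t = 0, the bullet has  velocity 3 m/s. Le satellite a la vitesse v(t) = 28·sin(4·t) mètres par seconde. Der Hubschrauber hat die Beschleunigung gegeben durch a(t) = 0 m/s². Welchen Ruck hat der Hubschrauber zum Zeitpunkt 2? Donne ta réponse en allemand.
Um dies zu lösen, müssen wir 1 Ableitung unserer Gleichung für die Beschleunigung a(t) = 0 nehmen. Die Ableitung von der Beschleunigung ergibt den Ruck: j(t) = 0. Aus der Gleichung für den Ruck j(t) = 0, setzen wir t = 2 ein und erhalten j = 0.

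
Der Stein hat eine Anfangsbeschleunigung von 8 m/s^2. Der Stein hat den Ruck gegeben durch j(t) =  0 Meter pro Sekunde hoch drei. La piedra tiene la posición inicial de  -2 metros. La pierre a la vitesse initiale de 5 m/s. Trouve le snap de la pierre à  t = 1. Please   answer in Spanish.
Para resolver esto, necesitamos tomar 1 derivada de nuestra ecuación de la sacudida j(t) = 0. Tomando d/dt de j(t), encontramos s(t) = 0. De la ecuación del snap s(t) = 0, sustituimos t = 1 para obtener s = 0.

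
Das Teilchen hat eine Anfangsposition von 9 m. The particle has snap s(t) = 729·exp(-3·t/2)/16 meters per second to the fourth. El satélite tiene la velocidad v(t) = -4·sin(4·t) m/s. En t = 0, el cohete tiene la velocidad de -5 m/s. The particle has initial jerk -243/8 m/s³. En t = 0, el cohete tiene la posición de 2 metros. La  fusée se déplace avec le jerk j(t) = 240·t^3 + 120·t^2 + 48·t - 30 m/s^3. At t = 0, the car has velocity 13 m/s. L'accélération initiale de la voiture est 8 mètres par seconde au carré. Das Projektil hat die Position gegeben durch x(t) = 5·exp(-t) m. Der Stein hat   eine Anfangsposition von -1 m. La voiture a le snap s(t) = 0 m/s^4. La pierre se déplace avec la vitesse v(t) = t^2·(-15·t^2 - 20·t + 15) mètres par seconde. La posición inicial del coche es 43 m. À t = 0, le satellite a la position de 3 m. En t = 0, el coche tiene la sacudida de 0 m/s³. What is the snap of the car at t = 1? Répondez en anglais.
Using s(t) = 0 and substituting t = 1, we find s = 0.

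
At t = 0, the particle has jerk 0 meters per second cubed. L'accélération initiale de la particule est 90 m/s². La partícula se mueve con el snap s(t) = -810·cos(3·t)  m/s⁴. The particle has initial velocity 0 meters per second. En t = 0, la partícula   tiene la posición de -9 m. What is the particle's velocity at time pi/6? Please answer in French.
Nous devons trouver l'intégrale de notre équation du snap s(t) = -810·cos(3·t) 3 fois. En prenant ∫s(t)dt et en appliquant j(0) = 0, nous trouvons j(t) = -270·sin(3·t). L'intégrale du jerk, avec a(0) = 90, donne l'accélération: a(t) = 90·cos(3·t). En prenant ∫a(t)dt et en appliquant v(0) = 0, nous trouvons v(t) = 30·sin(3·t). De l'équation de la vitesse v(t) = 30·sin(3·t), nous substituons t = pi/6 pour obtenir v = 30.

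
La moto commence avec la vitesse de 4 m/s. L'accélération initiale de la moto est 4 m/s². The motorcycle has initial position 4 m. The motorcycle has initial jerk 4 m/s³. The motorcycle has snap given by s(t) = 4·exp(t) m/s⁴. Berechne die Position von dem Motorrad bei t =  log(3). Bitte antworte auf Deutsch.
Ausgehend von dem Snap s(t) = 4·exp(t), nehmen wir 4 Stammfunktionen. Mit ∫s(t)dt und Anwendung von j(0) = 4, finden wir j(t) = 4·exp(t). Das Integral von dem Ruck, mit a(0) = 4, ergibt die Beschleunigung: a(t) = 4·exp(t). Die Stammfunktion von der Beschleunigung ist die Geschwindigkeit. Mit v(0) = 4 erhalten wir v(t) = 4·exp(t). Durch Integration von der Geschwindigkeit und Verwendung der Anfangsbedingung x(0) = 4, erhalten wir x(t) = 4·exp(t). Aus der Gleichung für die Position x(t) = 4·exp(t), setzen wir t = log(3) ein und erhalten x = 12.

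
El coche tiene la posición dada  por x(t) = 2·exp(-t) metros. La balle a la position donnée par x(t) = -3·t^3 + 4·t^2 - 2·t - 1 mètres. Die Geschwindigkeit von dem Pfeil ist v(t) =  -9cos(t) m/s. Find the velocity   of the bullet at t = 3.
We must differentiate our position equation x(t) = -3·t^3 + 4·t^2 - 2·t - 1 1 time. Differentiating position, we get velocity: v(t) = -9·t^2 + 8·t - 2. From the given velocity equation v(t) = -9·t^2 + 8·t - 2, we substitute t = 3 to get v = -59.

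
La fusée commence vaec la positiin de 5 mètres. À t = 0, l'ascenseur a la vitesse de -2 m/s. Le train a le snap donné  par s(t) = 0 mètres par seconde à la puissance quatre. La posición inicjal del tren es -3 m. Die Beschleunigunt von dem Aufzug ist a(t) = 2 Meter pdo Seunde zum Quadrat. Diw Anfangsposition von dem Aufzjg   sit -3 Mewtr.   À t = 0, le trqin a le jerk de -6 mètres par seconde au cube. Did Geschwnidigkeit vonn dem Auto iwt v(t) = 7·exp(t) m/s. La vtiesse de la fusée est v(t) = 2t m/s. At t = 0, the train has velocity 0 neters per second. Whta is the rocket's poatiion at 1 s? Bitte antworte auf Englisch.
We need to integrate our velocity equation v(t) = 2·t 1 time. The antiderivative of velocity, with x(0) = 5, gives position: x(t) = t^2 + 5. From the given position equation x(t) = t^2 + 5, we substitute t = 1 to get x = 6.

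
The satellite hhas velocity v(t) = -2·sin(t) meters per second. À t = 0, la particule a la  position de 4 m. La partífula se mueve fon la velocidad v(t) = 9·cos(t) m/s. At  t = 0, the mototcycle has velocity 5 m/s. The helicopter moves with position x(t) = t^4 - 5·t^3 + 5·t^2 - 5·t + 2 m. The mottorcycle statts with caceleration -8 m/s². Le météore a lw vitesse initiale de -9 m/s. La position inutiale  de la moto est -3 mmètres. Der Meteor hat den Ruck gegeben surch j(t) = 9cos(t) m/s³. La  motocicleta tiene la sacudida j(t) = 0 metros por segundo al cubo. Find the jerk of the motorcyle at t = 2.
Using j(t) = 0 and substituting t = 2, we find j = 0.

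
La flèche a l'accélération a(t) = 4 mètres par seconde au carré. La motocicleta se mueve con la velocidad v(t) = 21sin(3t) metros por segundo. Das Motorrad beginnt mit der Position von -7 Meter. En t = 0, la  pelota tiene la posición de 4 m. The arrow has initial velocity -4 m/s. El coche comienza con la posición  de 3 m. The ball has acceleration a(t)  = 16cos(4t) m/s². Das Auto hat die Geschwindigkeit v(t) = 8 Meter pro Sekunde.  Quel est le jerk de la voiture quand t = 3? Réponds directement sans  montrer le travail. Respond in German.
j(3) = 0.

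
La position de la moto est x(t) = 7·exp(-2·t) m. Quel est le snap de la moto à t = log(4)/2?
Nous devons dériver notre équation de la position x(t) = 7·exp(-2·t) 4 fois. La dérivée de la position donne la vitesse: v(t) = -14·exp(-2·t). En prenant d/dt de v(t), nous trouvons a(t) = 28·exp(-2·t). En dérivant l'accélération, nous obtenons le jerk: j(t) = -56·exp(-2·t). La dérivée du jerk donne le snap: s(t) = 112·exp(-2·t). En utilisant s(t) = 112·exp(-2·t) et en substituant t = log(4)/2, nous trouvons s = 28.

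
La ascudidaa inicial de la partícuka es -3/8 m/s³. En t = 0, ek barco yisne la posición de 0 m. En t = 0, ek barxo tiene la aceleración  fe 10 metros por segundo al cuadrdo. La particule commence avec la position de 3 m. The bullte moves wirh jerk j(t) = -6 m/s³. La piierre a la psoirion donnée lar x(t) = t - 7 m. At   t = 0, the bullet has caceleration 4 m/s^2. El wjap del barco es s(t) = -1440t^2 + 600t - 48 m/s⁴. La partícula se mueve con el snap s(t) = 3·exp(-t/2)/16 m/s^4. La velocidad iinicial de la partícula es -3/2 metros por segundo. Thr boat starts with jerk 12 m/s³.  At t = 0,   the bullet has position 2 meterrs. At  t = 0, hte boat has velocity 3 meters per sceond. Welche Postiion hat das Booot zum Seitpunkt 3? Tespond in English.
To solve this, we need to take 4 antiderivatives of our snap equation s(t) = -1440·t^2 + 600·t - 48. The integral of snap is jerk. Using j(0) = 12, we get j(t) = -480·t^3 + 300·t^2 - 48·t + 12. Integrating jerk and using the initial condition a(0) = 10, we get a(t) = -120·t^4 + 100·t^3 - 24·t^2 + 12·t + 10. The antiderivative of acceleration is velocity. Using v(0) = 3, we get v(t) = -24·t^5 + 25·t^4 - 8·t^3 + 6·t^2 + 10·t + 3. Finding the integral of v(t) and using x(0) = 0: x(t) = -4·t^6 + 5·t^5 - 2·t^4 + 2·t^3 + 5·t^2 + 3·t. Using x(t) = -4·t^6 + 5·t^5 - 2·t^4 + 2·t^3 + 5·t^2 + 3·t and substituting t = 3, we find x = -1755.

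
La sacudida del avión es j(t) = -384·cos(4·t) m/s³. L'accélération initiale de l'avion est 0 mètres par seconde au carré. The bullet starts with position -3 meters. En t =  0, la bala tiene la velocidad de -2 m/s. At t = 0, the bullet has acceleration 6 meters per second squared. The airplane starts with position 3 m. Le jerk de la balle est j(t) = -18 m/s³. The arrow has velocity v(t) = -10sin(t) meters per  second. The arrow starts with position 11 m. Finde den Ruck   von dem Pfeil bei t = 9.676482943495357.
Wir müssen unsere Gleichung für die Geschwindigkeit v(t) = -10·sin(t) 2-mal ableiten. Die Ableitung von der Geschwindigkeit ergibt die Beschleunigung: a(t) = -10·cos(t). Die Ableitung von der Beschleunigung ergibt den Ruck: j(t) = 10·sin(t). Mit j(t) = 10·sin(t) und Einsetzen von t = 9.676482943495357, finden wir j = -2.49055577798776.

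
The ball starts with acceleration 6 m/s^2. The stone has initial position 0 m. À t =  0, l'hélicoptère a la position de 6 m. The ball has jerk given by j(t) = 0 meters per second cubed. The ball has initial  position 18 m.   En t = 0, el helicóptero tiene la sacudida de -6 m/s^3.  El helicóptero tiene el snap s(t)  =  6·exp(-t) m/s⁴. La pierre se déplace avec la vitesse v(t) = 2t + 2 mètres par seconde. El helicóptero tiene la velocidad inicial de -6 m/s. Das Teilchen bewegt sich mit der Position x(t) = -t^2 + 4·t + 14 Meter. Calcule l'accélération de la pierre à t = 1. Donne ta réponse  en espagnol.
Debemos derivar nuestra ecuación de la velocidad v(t) = 2·t + 2 1 vez. Tomando d/dt de v(t), encontramos a(t) = 2. Usando a(t) = 2 y sustituyendo t = 1, encontramos a = 2.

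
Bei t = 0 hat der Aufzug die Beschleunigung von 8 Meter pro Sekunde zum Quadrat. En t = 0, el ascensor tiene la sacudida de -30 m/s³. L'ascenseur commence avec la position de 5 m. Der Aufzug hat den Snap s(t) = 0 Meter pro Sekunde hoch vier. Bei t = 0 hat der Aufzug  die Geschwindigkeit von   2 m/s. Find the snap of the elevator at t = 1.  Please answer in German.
Wir haben den Snap s(t) = 0. Durch Einsetzen von t = 1: s(1) = 0.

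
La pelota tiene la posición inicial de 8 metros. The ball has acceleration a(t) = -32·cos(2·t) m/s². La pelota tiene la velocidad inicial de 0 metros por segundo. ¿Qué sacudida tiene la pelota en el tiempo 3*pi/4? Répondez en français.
Nous devons dériver notre équation de l'accélération a(t) = -32·cos(2·t) 1 fois. En dérivant l'accélération, nous obtenons le jerk: j(t) = 64·sin(2·t). Nous avons le jerk j(t) = 64·sin(2·t). En substituant t = 3*pi/4: j(3*pi/4) = -64.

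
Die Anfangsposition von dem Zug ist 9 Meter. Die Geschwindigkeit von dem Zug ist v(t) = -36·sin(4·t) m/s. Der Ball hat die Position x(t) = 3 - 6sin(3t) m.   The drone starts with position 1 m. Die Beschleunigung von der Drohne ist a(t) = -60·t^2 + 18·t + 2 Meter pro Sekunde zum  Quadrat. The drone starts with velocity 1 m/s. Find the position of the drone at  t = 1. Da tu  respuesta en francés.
Nous devons intégrer notre équation de l'accélération a(t) = -60·t^2 + 18·t + 2 2 fois. En prenant ∫a(t)dt et en appliquant v(0) = 1, nous trouvons v(t) = -20·t^3 + 9·t^2 + 2·t + 1. En prenant ∫v(t)dt et en appliquant x(0) = 1, nous trouvons x(t) = -5·t^4 + 3·t^3 + t^2 + t + 1. Nous avons la position x(t) = -5·t^4 + 3·t^3 + t^2 + t + 1. En substituant t = 1: x(1) = 1.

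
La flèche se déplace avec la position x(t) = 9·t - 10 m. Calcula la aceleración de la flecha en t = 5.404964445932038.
Para resolver esto, necesitamos tomar 2 derivadas de nuestra ecuación de la posición x(t) = 9·t - 10. Derivando la posición, obtenemos la velocidad: v(t) = 9. Derivando la velocidad, obtenemos la aceleración: a(t) = 0. De la ecuación de la aceleración a(t) = 0, sustituimos t = 5.404964445932038 para obtener a = 0.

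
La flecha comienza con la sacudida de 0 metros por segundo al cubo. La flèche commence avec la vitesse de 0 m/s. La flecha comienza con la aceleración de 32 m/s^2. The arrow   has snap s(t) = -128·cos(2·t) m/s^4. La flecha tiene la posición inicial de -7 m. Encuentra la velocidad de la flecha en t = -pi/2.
Partiendo del snap s(t) = -128·cos(2·t), tomamos 3 integrales. La antiderivada del snap, con j(0) = 0, da la sacudida: j(t) = -64·sin(2·t). Tomando ∫j(t)dt y aplicando a(0) = 32, encontramos a(t) = 32·cos(2·t). La integral de la aceleración es la velocidad. Usando v(0) = 0, obtenemos v(t) = 16·sin(2·t). De la ecuación de la velocidad v(t) = 16·sin(2·t), sustituimos t = -pi/2 para obtener v = 0.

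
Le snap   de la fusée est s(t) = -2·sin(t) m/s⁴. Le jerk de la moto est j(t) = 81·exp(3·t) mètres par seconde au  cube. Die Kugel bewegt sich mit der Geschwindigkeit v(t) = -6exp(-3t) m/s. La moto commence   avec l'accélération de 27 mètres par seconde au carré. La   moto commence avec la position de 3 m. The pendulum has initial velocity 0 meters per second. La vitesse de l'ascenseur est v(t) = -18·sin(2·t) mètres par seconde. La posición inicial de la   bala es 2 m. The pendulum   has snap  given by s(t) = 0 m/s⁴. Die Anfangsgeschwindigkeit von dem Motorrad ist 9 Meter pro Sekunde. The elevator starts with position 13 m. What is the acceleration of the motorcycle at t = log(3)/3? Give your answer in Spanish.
Necesitamos integrar nuestra ecuación de la sacudida j(t) = 81·exp(3·t) 1 vez. La antiderivada de la sacudida es la aceleración. Usando a(0) = 27, obtenemos a(t) = 27·exp(3·t). De la ecuación de la aceleración a(t) = 27·exp(3·t), sustituimos t = log(3)/3 para obtener a = 81.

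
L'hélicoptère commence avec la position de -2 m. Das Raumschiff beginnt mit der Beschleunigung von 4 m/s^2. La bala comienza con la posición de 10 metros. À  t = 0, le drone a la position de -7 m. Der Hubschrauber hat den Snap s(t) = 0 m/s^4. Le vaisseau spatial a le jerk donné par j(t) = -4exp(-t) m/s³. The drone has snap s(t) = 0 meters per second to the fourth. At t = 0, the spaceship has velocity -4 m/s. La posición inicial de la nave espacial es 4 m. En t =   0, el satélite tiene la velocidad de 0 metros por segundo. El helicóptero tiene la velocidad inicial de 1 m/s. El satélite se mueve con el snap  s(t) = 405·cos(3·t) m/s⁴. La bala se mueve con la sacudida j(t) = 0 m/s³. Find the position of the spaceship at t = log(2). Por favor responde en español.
Debemos encontrar la integral de nuestra ecuación de la sacudida j(t) = -4·exp(-t) 3 veces. La antiderivada de la sacudida, con a(0) = 4, da la aceleración: a(t) = 4·exp(-t). La antiderivada de la aceleración, con v(0) = -4, da la velocidad: v(t) = -4·exp(-t). Integrando la velocidad y usando la condición inicial x(0) = 4, obtenemos x(t) = 4·exp(-t). De la ecuación de la posición x(t) = 4·exp(-t), sustituimos t = log(2) para obtener x = 2.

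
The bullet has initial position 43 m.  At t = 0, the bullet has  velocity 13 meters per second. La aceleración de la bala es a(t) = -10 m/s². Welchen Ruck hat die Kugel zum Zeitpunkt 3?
Wir müssen unsere Gleichung für die Beschleunigung a(t) = -10 1-mal ableiten. Mit d/dt von a(t) finden wir j(t) = 0. Aus der Gleichung für den Ruck j(t) = 0, setzen wir t = 3 ein und erhalten j = 0.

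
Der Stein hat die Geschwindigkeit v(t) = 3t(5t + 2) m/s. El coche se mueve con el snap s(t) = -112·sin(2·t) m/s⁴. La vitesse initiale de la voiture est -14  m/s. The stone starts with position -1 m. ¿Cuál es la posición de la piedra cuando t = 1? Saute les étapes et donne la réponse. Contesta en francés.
La réponse est 7.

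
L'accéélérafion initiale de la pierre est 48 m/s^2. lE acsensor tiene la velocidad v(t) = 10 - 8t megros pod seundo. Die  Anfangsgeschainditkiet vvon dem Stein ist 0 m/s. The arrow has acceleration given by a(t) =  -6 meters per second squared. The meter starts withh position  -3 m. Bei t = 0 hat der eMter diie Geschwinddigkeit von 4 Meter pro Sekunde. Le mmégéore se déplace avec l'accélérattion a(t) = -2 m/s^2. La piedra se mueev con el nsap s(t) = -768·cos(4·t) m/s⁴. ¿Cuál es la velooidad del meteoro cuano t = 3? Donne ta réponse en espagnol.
Necesitamos integrar nuestra ecuación de la aceleración a(t) = -2 1 vez. Integrando la aceleración y usando la condición inicial v(0) = 4, obtenemos v(t) = 4 - 2·t. De la ecuación de la velocidad v(t) = 4 - 2·t, sustituimos t = 3 para obtener v = -2.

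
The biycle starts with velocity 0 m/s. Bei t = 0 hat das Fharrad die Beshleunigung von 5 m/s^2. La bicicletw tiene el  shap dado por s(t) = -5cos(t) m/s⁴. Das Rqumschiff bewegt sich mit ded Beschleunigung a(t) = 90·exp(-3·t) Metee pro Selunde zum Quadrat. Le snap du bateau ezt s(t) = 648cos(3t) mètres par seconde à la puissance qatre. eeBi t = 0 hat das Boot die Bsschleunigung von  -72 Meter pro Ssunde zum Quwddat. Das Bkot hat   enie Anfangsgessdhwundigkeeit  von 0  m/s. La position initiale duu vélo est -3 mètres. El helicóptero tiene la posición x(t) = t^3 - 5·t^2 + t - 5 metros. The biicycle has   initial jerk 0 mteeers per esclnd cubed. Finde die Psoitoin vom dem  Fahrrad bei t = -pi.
Um dies zu lösen, müssen wir 4 Stammfunktionen unserer Gleichung für den Snap s(t) = -5·cos(t) finden. Durch Integration von dem Snap und Verwendung der Anfangsbedingung j(0) = 0, erhalten wir j(t) = -5·sin(t). Die Stammfunktion von dem Ruck ist die Beschleunigung. Mit a(0) = 5 erhalten wir a(t) = 5·cos(t). Das Integral von der Beschleunigung ist die Geschwindigkeit. Mit v(0) = 0 erhalten wir v(t) = 5·sin(t). Mit ∫v(t)dt und Anwendung von x(0) = -3, finden wir x(t) = 2 - 5·cos(t). Aus der Gleichung für die Position x(t) = 2 - 5·cos(t), setzen wir t = -pi ein und erhalten x = 7.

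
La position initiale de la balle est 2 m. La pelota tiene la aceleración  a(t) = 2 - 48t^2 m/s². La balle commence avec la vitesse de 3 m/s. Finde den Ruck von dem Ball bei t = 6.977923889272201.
Wir müssen unsere Gleichung für die Beschleunigung a(t) = 2 - 48·t^2 1-mal ableiten. Mit d/dt von a(t) finden wir j(t) = -96·t. Aus der Gleichung für den Ruck j(t) = -96·t, setzen wir t = 6.977923889272201 ein und erhalten j = -669.880693370131.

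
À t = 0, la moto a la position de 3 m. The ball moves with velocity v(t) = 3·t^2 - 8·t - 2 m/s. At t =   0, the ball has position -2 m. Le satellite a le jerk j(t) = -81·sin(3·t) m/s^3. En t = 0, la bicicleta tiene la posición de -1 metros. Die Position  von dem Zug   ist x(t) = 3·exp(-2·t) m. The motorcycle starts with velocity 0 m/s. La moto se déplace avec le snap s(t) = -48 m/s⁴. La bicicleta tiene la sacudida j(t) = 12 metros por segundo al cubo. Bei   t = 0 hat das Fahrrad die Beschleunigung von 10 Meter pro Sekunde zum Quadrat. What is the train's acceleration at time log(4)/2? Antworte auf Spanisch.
Debemos derivar nuestra ecuación de la posición x(t) = 3·exp(-2·t) 2 veces. Derivando la posición, obtenemos la velocidad: v(t) = -6·exp(-2·t). Tomando d/dt de v(t), encontramos a(t) = 12·exp(-2·t). De la ecuación de la aceleración a(t) = 12·exp(-2·t), sustituimos t = log(4)/2 para obtener a = 3.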